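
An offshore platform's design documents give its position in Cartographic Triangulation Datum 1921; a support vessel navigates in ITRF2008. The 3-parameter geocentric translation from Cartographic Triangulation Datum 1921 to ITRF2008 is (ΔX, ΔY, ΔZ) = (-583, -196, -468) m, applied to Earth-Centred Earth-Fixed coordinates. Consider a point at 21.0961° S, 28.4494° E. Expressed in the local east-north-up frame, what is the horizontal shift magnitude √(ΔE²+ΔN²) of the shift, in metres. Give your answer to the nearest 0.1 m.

663.2 m

The local east axis at (φ, λ) is (−sin λ, cos λ, 0), so ΔE = −sin(28.4494°)·(-583) + cos(28.4494°)·(-196) = 105.40 m.
The local north axis is (−sin φ cos λ, −sin φ sin λ, cos φ), giving ΔN = -184.500 − 33.607 − 436.634 = -654.74 m.
Horizontal magnitude = √(ΔE² + ΔN²) = √(105.40² + (-654.74)²) = 663.17 m.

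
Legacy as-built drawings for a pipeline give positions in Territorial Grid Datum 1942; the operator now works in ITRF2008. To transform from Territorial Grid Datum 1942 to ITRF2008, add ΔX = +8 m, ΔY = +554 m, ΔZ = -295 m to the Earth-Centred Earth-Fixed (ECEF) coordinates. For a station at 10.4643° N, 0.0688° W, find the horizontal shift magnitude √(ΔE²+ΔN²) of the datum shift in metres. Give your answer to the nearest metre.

At φ = 10.4643°, λ = -0.0688°: sin φ = 0.181623, cos φ = 0.983368, sin λ = -0.001201, cos λ = 0.999999.
ΔE = −sin λ·ΔX + cos λ·ΔY = −(-0.001201)·(8) + (0.999999)·(554) = 554.01 m.
ΔN = −sin φ cos λ·ΔX − sin φ sin λ·ΔY + cos φ·ΔZ = −(0.181623)(0.999999)(8) − (0.181623)(-0.001201)(554) + (0.983368)(-295) = -291.43 m.
Horizontal magnitude = √(ΔE² + ΔN²) = √(554.01² + (-291.43)²) = 625.98 m.

626 m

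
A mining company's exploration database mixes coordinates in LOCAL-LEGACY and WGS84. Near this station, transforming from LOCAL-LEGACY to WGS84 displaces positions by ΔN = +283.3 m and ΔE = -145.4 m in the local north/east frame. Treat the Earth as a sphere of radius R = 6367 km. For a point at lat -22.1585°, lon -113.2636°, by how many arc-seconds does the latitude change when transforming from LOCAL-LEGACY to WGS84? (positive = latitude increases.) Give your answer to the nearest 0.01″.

On a sphere of radius R, 1 rad of latitude = R, so Δφ = ΔN / R = 283.3 / 6367000 = 4.4495e-05 rad = 9.178″.

Δφ = 9.18″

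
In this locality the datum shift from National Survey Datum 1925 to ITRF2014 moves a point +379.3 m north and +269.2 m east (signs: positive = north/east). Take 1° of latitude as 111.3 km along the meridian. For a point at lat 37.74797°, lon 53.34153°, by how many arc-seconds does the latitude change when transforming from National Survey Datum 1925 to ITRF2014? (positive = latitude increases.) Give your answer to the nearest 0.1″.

Δφ = 12.3″

1° of latitude = 111.3 km, so Δφ = 379.3 / 111300 = 0.0034079° = 12.268″.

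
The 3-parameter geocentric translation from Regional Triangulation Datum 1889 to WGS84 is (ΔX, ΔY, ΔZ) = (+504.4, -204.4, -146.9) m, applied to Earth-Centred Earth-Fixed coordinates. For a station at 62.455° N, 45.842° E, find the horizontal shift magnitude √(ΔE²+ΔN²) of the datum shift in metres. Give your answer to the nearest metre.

563 m

The local east axis at (φ, λ) is (−sin λ, cos λ, 0), so ΔE = −sin(45.842°)·504.4 + cos(45.842°)·(-204.4) = -504.26 m.
The local north axis is (−sin φ cos λ, −sin φ sin λ, cos φ), giving ΔN = -311.555 + 130.019 − 67.933 = -249.47 m.
Horizontal magnitude = √(ΔE² + ΔN²) = √((-504.26)² + (-249.47)²) = 562.60 m.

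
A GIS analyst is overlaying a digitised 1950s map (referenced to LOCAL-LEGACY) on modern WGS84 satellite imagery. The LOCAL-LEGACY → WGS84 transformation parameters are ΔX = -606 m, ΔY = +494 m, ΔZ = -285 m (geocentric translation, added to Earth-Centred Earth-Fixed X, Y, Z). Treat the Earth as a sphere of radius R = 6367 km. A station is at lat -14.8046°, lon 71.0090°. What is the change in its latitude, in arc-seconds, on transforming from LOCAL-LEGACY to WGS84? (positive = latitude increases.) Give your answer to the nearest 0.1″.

Δφ = -6.7″

sin φ = -0.255523, cos φ = 0.966803, sin λ = 0.945570, cos λ = 0.325420.
North component: ΔN = −sin φ cos λ·ΔX − sin φ sin λ·ΔY + cos φ·ΔZ = −(-0.255523)(0.325420)(-606) − (-0.255523)(0.945570)(494) + (0.966803)(-285) = -206.57 m.
1° of latitude spans πR/180 = 111125 m, so Δφ = -206.57 / 111125 × 3600 = -6.692″.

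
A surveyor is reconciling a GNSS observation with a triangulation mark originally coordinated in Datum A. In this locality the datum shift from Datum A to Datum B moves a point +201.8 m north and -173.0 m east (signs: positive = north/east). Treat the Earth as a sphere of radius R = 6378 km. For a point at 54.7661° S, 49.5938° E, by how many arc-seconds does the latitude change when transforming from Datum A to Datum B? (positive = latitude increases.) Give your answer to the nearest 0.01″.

On a sphere of radius R, 1 rad of latitude = R, so Δφ = ΔN / R = 201.8 / 6378000 = 3.1640e-05 rad = 6.526″.

Δφ = 6.53″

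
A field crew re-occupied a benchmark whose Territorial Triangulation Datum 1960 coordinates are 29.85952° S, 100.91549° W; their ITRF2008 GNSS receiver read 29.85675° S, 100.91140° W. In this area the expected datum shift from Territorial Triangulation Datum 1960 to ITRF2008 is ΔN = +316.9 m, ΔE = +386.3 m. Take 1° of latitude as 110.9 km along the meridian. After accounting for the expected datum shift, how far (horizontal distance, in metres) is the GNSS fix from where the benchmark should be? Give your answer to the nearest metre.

Observed coordinate differences: Δφ = +0.00277°, Δλ = +0.00409°.
Converting to metres (1° lat = 110900 m, cos φ = 0.867249): observed ΔN = 307.2 m, observed ΔE = 393.4 m.
Subtracting the expected shift leaves a residual of 307.2 − (316.9) = -9.7 m north and 393.4 − (386.3) = 7.1 m east.
Residual distance = √((-9.7)² + 7.1²) = 12.0 m.

12 m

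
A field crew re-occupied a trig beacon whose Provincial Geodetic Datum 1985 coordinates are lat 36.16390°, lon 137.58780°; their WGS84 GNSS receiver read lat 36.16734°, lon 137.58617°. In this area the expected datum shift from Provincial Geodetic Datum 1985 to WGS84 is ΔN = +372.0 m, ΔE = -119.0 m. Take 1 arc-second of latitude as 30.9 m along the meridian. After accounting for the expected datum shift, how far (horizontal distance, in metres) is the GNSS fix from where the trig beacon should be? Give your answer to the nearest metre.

29 m

Observed coordinate differences: Δφ = +0.00344°, Δλ = -0.00163°.
Converting to metres (1° lat = 111240 m, cos φ = 0.807332): observed ΔN = 382.7 m, observed ΔE = -146.4 m.
Subtracting the expected shift leaves a residual of 382.7 − (372.0) = 10.7 m north and -146.4 − (-119.0) = -27.4 m east.
Residual distance = √(10.7² + (-27.4)²) = 29.4 m.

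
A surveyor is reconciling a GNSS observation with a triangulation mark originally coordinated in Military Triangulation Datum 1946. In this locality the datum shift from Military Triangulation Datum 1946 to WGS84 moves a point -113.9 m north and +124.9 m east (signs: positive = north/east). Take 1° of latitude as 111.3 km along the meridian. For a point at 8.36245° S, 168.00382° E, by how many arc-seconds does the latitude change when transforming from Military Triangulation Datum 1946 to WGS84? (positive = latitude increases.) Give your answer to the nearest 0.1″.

1° of latitude = 111.3 km, so Δφ = -113.9 / 111300 = -0.0010234° = -3.684″.

Δφ = -3.7″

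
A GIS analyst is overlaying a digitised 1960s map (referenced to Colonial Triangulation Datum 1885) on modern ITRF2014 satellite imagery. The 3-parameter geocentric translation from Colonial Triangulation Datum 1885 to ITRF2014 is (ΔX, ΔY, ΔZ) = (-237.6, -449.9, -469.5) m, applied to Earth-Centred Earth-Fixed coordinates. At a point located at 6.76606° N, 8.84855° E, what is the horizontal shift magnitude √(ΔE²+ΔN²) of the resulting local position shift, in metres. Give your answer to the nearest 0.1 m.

593.1 m

The local east axis at (φ, λ) is (−sin λ, cos λ, 0), so ΔE = −sin(8.84855°)·(-237.6) + cos(8.84855°)·(-449.9) = -408.00 m.
The local north axis is (−sin φ cos λ, −sin φ sin λ, cos φ), giving ΔN = 27.660 + 8.153 − 466.230 = -430.42 m.
Horizontal magnitude = √(ΔE² + ΔN²) = √((-408.00)² + (-430.42)²) = 593.06 m.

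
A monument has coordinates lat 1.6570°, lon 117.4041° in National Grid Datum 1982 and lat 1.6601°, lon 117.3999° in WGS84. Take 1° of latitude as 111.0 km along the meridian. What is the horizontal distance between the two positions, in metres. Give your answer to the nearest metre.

579 m

Δφ = 1.6601° − 1.6570° = +0.0031°; Δλ = 117.3999° − 117.4041° = -0.0042°.
ΔN = Δφ × 111000 = 344.1 m; ΔE = Δλ × 111000 × cos(1.6570°) = -0.0042 × 111000 × 0.999582 = -466.0 m.
Distance = √(ΔE² + ΔN²) = √((-466.0)² + 344.1²) = 579.3 m.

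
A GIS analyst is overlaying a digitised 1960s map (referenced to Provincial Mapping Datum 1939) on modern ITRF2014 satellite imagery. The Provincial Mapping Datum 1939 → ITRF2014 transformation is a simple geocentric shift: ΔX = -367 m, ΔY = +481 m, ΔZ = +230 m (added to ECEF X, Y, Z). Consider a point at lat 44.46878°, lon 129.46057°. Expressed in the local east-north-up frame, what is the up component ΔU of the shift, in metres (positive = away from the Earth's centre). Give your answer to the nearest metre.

ΔU = 593 m

At φ = 44.46878°, λ = 129.46057°: sin φ = 0.700521, cos φ = 0.713632, sin λ = 0.772062, cos λ = -0.635547.
ΔU = cos φ cos λ·ΔX + cos φ sin λ·ΔY + sin φ·ΔZ = (0.713632)(-0.635547)(-367) + (0.713632)(0.772062)(481) + (0.700521)(230) = 592.59 m.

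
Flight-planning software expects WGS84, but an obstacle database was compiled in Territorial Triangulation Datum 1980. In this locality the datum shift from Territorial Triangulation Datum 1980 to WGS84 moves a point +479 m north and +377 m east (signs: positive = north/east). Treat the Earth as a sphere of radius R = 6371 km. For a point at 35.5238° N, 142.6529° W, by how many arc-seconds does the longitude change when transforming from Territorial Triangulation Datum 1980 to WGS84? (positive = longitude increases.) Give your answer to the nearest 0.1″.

Δλ = 15.0″

At latitude 35.5238°, cos φ = 0.813874.
One radian of longitude at latitude φ spans R cos φ, so Δλ = ΔE / (R cos φ) = 377.0 / (6371000 × 0.813874) = 7.2707e-05 rad = 14.997″.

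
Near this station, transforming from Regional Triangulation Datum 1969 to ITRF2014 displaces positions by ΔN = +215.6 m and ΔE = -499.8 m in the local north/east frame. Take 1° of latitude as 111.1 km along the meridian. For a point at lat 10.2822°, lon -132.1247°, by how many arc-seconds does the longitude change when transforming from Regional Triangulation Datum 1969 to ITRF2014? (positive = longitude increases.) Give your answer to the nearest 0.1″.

Δλ = -16.5″

At latitude 10.2822°, cos φ = 0.983941.
1° of longitude at this latitude = 111.1 × cos φ = 109.32 km, so Δλ = -499.8 / 109315.8 = -0.0045721° = -16.459″.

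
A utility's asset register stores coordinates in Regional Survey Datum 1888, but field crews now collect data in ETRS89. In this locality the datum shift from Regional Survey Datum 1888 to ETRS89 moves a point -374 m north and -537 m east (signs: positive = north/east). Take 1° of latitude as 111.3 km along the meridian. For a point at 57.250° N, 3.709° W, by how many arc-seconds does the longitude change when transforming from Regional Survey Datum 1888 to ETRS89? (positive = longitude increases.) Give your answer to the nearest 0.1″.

Δλ = -32.1″

At latitude 57.250°, cos φ = 0.540974.
1° of longitude at this latitude = 111.3 × cos φ = 60.21 km, so Δλ = -537.0 / 60210.5 = -0.0089187° = -32.107″.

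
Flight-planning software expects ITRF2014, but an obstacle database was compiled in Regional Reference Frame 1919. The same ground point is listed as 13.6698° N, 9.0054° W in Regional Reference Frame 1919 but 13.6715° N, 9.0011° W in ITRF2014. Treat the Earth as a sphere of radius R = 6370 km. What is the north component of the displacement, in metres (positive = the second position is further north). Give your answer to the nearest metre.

Δφ = 13.6715° − 13.6698° = +0.0017°; Δλ = -9.0011° − -9.0054° = +0.0043°.
1° along a meridian = πR/180 = 111177 m.
ΔN = Δφ × 111177 = 189.0 m; ΔE = Δλ × 111177 × cos(13.6698°) = +0.0043 × 111177 × 0.971674 = 464.5 m.

ΔN = 189 m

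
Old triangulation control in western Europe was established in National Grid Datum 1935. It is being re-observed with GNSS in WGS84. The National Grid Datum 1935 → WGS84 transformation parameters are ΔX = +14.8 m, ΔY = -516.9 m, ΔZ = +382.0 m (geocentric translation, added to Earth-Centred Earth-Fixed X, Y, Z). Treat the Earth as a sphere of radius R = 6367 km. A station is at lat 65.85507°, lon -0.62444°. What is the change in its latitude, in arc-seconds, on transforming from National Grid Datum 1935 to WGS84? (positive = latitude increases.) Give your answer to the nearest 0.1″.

Δφ = 4.5″

sin φ = 0.912514, cos φ = 0.409046, sin λ = -0.010898, cos λ = 0.999941.
North component: ΔN = −sin φ cos λ·ΔX − sin φ sin λ·ΔY + cos φ·ΔZ = −(0.912514)(0.999941)(14.8) − (0.912514)(-0.010898)(-516.9) + (0.409046)(382.0) = 137.61 m.
1° of latitude spans πR/180 = 111125 m, so Δφ = 137.61 / 111125 × 3600 = 4.458″.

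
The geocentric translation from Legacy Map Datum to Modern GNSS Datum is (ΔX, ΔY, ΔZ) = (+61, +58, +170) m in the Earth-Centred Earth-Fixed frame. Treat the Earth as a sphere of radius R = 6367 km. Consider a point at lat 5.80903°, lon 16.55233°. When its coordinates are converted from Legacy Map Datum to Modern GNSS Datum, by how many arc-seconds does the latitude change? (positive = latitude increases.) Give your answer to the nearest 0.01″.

Δφ = 5.23″

sin φ = 0.101213, cos φ = 0.994865, sin λ = 0.284891, cos λ = 0.958560.
North component: ΔN = −sin φ cos λ·ΔX − sin φ sin λ·ΔY + cos φ·ΔZ = −(0.101213)(0.958560)(61) − (0.101213)(0.284891)(58) + (0.994865)(170) = 161.54 m.
1° of latitude spans πR/180 = 111125 m, so Δφ = 161.54 / 111125 × 3600 = 5.233″.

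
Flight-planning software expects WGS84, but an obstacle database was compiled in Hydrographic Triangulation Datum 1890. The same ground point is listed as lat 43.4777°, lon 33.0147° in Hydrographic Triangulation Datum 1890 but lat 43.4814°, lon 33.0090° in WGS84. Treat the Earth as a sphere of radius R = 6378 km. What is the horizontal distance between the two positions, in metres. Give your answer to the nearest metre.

618 m

Δφ = 43.4814° − 43.4777° = +0.0037°; Δλ = 33.0090° − 33.0147° = -0.0057°.
1° along a meridian = πR/180 = 111317 m.
ΔN = Δφ × 111317 = 411.9 m; ΔE = Δλ × 111317 × cos(43.4777°) = -0.0057 × 111317 × 0.725642 = -460.4 m.
Distance = √(ΔE² + ΔN²) = √((-460.4)² + 411.9²) = 617.8 m.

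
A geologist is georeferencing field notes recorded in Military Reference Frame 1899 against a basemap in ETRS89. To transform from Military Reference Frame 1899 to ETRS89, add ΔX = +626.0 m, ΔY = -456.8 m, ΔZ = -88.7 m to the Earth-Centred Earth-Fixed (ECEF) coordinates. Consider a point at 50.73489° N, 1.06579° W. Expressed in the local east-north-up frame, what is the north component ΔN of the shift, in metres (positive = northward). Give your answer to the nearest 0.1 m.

ΔN = -547.3 m

The local north axis is (−sin φ cos λ, −sin φ sin λ, cos φ), giving ΔN = -484.581 − 6.578 − 56.139 = -547.30 m.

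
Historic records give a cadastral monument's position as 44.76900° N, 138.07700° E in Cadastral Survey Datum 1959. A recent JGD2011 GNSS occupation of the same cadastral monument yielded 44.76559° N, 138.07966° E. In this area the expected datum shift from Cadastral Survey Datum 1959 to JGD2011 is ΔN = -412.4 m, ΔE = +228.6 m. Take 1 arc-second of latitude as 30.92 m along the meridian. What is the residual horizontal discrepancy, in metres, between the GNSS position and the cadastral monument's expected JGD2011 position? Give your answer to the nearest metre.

Observed coordinate differences: Δφ = -0.00341°, Δλ = +0.00266°.
Converting to metres (1° lat = 111312 m, cos φ = 0.709952): observed ΔN = -379.6 m, observed ΔE = 210.2 m.
Subtracting the expected shift leaves a residual of -379.6 − (-412.4) = 32.8 m north and 210.2 − (228.6) = -18.4 m east.
Residual distance = √(32.8² + (-18.4)²) = 37.6 m.

38 m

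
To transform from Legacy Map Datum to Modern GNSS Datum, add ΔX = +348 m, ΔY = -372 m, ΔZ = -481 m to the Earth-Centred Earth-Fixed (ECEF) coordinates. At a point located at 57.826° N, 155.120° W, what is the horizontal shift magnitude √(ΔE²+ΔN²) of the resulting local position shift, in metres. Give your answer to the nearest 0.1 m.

The local east axis at (φ, λ) is (−sin λ, cos λ, 0), so ΔE = −sin(-155.120°)·348 + cos(-155.120°)·(-372) = 483.89 m.
The local north axis is (−sin φ cos λ, −sin φ sin λ, cos φ), giving ΔN = 267.222 − 132.473 − 256.129 = -121.38 m.
Horizontal magnitude = √(ΔE² + ΔN²) = √(483.89² + (-121.38)²) = 498.88 m.

498.9 m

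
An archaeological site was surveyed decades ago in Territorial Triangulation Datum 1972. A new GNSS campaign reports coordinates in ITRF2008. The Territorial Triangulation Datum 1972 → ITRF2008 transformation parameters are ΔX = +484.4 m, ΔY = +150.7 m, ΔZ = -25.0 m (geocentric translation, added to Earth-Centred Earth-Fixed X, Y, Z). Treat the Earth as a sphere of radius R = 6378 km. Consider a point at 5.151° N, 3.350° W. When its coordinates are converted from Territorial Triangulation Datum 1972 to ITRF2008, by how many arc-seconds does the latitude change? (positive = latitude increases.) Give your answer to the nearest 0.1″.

sin φ = 0.089781, cos φ = 0.995962, sin λ = -0.058435, cos λ = 0.998291.
North component: ΔN = −sin φ cos λ·ΔX − sin φ sin λ·ΔY + cos φ·ΔZ = −(0.089781)(0.998291)(484.4) − (0.089781)(-0.058435)(150.7) + (0.995962)(-25.0) = -67.52 m.
1° of latitude spans πR/180 = 111317 m, so Δφ = -67.52 / 111317 × 3600 = -2.184″.

Δφ = -2.2″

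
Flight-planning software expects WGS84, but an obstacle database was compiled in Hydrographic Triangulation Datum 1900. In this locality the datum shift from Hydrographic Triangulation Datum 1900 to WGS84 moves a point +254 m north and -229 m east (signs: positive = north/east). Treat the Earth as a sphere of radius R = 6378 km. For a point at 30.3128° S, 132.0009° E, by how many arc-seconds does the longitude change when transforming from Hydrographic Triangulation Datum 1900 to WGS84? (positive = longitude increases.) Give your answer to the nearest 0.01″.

At latitude -30.3128°, cos φ = 0.863283.
One radian of longitude at latitude φ spans R cos φ, so Δλ = ΔE / (R cos φ) = -229.0 / (6378000 × 0.863283) = -4.1591e-05 rad = -8.579″.

Δλ = -8.58″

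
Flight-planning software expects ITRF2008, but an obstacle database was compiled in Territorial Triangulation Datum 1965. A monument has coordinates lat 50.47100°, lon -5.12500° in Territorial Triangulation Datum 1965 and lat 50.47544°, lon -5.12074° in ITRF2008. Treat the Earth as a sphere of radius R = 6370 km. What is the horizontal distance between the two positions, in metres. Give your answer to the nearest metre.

578 m

Δφ = 50.47544° − 50.47100° = +0.00444°; Δλ = -5.12074° − -5.12500° = +0.00426°.
1° along a meridian = πR/180 = 111177 m.
ΔN = Δφ × 111177 = 493.6 m; ΔE = Δλ × 111177 × cos(50.47100°) = +0.00426 × 111177 × 0.636469 = 301.4 m.
Distance = √(ΔE² + ΔN²) = √(301.4² + 493.6²) = 578.4 m.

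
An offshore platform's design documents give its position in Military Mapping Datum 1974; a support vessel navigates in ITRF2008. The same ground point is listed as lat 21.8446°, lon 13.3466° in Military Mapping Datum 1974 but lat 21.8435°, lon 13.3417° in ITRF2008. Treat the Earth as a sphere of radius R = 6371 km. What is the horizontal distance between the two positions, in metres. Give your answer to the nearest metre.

520 m

Δφ = 21.8435° − 21.8446° = -0.0011°; Δλ = 13.3417° − 13.3466° = -0.0049°.
1° along a meridian = πR/180 = 111195 m.
ΔN = Δφ × 111195 = -122.3 m; ΔE = Δλ × 111195 × cos(21.8446°) = -0.0049 × 111195 × 0.928196 = -505.7 m.
Distance = √(ΔE² + ΔN²) = √((-505.7)² + (-122.3)²) = 520.3 m.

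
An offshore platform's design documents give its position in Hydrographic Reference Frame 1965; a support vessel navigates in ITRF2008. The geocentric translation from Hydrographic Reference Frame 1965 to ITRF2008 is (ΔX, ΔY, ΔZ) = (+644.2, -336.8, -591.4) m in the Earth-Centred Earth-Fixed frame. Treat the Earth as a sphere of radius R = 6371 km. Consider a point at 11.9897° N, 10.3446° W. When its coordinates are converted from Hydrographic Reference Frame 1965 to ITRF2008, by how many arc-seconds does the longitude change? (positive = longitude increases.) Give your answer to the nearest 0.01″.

sin φ = 0.207736, cos φ = 0.978185, sin λ = -0.179568, cos λ = 0.983746.
East component: ΔE = −sin λ·ΔX + cos λ·ΔY = −(-0.179568)(644.2) + (0.983746)(-336.8) = -215.65 m.
1° of latitude spans πR/180 = 111195 m; at latitude φ, 1° of longitude spans that × cos φ = 108769.2 m, so Δλ = -215.65 / 108769.2 × 3600 = -7.137″.

Δλ = -7.14″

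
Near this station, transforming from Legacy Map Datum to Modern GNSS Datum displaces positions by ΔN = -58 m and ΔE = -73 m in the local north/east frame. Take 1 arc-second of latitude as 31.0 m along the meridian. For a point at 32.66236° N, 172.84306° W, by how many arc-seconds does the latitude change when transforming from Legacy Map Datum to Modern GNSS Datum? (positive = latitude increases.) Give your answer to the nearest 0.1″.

Δφ = -1.9″

1″ of latitude = 31.00 m, so Δφ = -58.0 / 31.00 = -1.871″.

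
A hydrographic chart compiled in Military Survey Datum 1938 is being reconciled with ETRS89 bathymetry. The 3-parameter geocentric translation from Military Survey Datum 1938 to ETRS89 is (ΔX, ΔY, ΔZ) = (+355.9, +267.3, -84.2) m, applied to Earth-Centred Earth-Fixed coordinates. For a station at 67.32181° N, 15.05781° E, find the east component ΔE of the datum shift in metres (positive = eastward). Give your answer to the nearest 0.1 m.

ΔE = 165.7 m

The local east axis at (φ, λ) is (−sin λ, cos λ, 0), so ΔE = −sin(15.05781°)·355.9 + cos(15.05781°)·267.3 = 165.66 m.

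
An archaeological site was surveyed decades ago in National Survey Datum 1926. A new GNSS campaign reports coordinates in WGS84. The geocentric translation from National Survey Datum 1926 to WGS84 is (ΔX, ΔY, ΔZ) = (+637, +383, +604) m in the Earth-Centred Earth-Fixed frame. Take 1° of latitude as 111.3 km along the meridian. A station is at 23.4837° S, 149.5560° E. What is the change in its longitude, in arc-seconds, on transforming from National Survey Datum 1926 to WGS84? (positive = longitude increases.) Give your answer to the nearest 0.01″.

Δλ = -23.03″

sin φ = -0.398488, cos φ = 0.917173, sin λ = 0.506696, cos λ = -0.862125.
East component: ΔE = −sin λ·ΔX + cos λ·ΔY = −(0.506696)(637) + (-0.862125)(383) = -652.96 m.
1° of latitude spans 111300 m; at latitude φ, 1° of longitude spans that × cos φ = 102081.4 m, so Δλ = -652.96 / 102081.4 × 3600 = -23.027″.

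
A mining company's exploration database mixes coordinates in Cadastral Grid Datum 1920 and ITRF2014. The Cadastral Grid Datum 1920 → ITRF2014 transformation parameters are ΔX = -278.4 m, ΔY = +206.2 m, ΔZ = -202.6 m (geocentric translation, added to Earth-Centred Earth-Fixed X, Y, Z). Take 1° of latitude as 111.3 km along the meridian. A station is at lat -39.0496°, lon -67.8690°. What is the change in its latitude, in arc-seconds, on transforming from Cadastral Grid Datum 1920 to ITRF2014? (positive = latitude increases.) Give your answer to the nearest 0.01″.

sin φ = -0.629993, cos φ = 0.776601, sin λ = -0.926325, cos λ = 0.376726.
North component: ΔN = −sin φ cos λ·ΔX − sin φ sin λ·ΔY + cos φ·ΔZ = −(-0.629993)(0.376726)(-278.4) − (-0.629993)(-0.926325)(206.2) + (0.776601)(-202.6) = -343.75 m.
1° of latitude spans 111300 m, so Δφ = -343.75 / 111300 × 3600 = -11.119″.

Δφ = -11.12″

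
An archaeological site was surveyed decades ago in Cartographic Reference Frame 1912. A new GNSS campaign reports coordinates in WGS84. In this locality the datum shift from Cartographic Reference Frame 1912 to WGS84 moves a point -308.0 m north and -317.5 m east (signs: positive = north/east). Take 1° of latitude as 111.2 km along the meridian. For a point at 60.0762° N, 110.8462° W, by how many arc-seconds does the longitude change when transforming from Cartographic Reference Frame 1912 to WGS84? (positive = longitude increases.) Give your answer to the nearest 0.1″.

At latitude 60.0762°, cos φ = 0.498848.
1° of longitude at this latitude = 111.2 × cos φ = 55.47 km, so Δλ = -317.5 / 55471.9 = -0.0057236° = -20.605″.

Δλ = -20.6″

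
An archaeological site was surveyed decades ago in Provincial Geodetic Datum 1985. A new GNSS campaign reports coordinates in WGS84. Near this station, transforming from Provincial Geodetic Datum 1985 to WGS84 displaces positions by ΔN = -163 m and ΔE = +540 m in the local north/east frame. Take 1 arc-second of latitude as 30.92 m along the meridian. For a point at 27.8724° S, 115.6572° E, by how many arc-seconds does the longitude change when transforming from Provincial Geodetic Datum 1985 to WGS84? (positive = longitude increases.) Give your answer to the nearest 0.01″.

At latitude -27.8724°, cos φ = 0.883991.
1″ of longitude at this latitude = 30.92 × cos φ = 27.3330 m, so Δλ = 540.0 / 27.3330 = 19.756″.

Δλ = 19.76″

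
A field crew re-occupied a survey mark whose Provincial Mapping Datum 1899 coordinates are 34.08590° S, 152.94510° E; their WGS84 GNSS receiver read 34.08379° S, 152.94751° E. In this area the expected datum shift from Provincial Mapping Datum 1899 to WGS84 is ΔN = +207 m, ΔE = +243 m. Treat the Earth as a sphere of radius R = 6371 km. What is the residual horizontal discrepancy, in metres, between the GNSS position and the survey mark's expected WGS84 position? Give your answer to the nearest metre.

35 m

Observed coordinate differences: Δφ = +0.00211°, Δλ = +0.00241°.
Converting to metres (1° lat = 111195 m, cos φ = 0.828198): observed ΔN = 234.6 m, observed ΔE = 221.9 m.
Subtracting the expected shift leaves a residual of 234.6 − (207) = 27.6 m north and 221.9 − (243) = -21.1 m east.
Residual distance = √(27.6² + (-21.1)²) = 34.7 m.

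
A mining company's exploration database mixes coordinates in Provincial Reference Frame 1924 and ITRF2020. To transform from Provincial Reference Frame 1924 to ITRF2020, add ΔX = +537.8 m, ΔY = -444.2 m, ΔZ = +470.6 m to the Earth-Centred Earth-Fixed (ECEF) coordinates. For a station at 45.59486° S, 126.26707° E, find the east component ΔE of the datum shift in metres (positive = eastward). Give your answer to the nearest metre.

At φ = -45.59486°, λ = 126.26707°: sin φ = -0.714410, cos φ = 0.699727, sin λ = 0.806268, cos λ = -0.591550.
ΔE = −sin λ·ΔX + cos λ·ΔY = −(0.806268)·(537.8) + (-0.591550)·(-444.2) = -170.84 m.

ΔE = -171 m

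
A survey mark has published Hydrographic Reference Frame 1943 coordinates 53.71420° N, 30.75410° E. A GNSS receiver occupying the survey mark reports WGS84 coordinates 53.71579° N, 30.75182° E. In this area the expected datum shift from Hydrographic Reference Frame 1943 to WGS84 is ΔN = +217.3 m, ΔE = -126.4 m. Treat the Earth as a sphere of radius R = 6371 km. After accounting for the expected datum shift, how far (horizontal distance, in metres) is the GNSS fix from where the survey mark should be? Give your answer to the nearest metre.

Observed coordinate differences: Δφ = +0.00159°, Δλ = -0.00228°.
Converting to metres (1° lat = 111195 m, cos φ = 0.591813): observed ΔN = 176.8 m, observed ΔE = -150.0 m.
Subtracting the expected shift leaves a residual of 176.8 − (217.3) = -40.5 m north and -150.0 − (-126.4) = -23.6 m east.
Residual distance = √((-40.5)² + (-23.6)²) = 46.9 m.

47 m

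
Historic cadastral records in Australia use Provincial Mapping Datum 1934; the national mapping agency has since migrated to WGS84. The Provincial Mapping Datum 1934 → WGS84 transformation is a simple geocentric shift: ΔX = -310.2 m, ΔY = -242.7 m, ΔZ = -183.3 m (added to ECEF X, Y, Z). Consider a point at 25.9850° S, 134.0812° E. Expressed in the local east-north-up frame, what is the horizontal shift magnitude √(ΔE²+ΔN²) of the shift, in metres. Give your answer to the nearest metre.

At φ = -25.9850°, λ = 134.0812°: sin φ = -0.438136, cos φ = 0.898909, sin λ = 0.718355, cos λ = -0.695677.
ΔE = −sin λ·ΔX + cos λ·ΔY = −(0.718355)·(-310.2) + (-0.695677)·(-242.7) = 391.67 m.
ΔN = −sin φ cos λ·ΔX − sin φ sin λ·ΔY + cos φ·ΔZ = −(-0.438136)(-0.695677)(-310.2) − (-0.438136)(0.718355)(-242.7) + (0.898909)(-183.3) = -146.61 m.
Horizontal magnitude = √(ΔE² + ΔN²) = √(391.67² + (-146.61)²) = 418.21 m.

418 m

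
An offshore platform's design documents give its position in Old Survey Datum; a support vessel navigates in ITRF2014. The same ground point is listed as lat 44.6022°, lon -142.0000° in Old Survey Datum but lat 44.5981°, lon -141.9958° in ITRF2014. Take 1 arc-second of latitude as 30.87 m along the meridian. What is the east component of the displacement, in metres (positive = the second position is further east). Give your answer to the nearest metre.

Δφ = 44.5981° − 44.6022° = -0.0041°; Δλ = -141.9958° − -142.0000° = +0.0042°.
1° of latitude = 3600 × 30.87 = 111132 m.
ΔN = Δφ × 111132 = -455.6 m; ΔE = Δλ × 111132 × cos(44.6022°) = +0.0042 × 111132 × 0.711999 = 332.3 m.

ΔE = 332 m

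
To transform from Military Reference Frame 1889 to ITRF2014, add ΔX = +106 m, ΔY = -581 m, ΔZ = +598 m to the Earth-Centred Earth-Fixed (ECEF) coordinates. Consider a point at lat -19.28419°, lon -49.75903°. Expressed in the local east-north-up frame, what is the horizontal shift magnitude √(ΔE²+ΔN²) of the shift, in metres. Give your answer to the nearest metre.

790 m

At φ = -19.28419°, λ = -49.75903°: sin φ = -0.330254, cos φ = 0.943892, sin λ = -0.763334, cos λ = 0.646004.
ΔE = −sin λ·ΔX + cos λ·ΔY = −(-0.763334)·(106) + (0.646004)·(-581) = -294.41 m.
ΔN = −sin φ cos λ·ΔX − sin φ sin λ·ΔY + cos φ·ΔZ = −(-0.330254)(0.646004)(106) − (-0.330254)(-0.763334)(-581) + (0.943892)(598) = 733.53 m.
Horizontal magnitude = √(ΔE² + ΔN²) = √((-294.41)² + 733.53²) = 790.41 m.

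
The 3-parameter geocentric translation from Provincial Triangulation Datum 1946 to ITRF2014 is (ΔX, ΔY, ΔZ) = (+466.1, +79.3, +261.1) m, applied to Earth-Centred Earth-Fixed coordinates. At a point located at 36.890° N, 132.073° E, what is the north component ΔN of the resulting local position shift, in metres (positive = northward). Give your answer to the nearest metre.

At φ = 36.890°, λ = 132.073°: sin φ = 0.600281, cos φ = 0.799789, sin λ = 0.742292, cos λ = -0.670077.
ΔN = −sin φ cos λ·ΔX − sin φ sin λ·ΔY + cos φ·ΔZ = −(0.600281)(-0.670077)(466.1) − (0.600281)(0.742292)(79.3) + (0.799789)(261.1) = 360.97 m.

ΔN = 361 m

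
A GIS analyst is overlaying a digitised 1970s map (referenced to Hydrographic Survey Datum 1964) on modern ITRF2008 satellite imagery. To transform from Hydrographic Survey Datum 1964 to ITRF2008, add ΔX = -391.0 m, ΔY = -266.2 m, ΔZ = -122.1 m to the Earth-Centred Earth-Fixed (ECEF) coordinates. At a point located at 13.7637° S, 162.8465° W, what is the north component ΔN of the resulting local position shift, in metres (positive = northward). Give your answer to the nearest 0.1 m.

ΔN = -11.0 m

At φ = -13.7637°, λ = -162.8465°: sin φ = -0.237918, cos φ = 0.971285, sin λ = -0.294933, cos λ = -0.955518.
ΔN = −sin φ cos λ·ΔX − sin φ sin λ·ΔY + cos φ·ΔZ = −(-0.237918)(-0.955518)(-391.0) − (-0.237918)(-0.294933)(-266.2) + (0.971285)(-122.1) = -11.03 m.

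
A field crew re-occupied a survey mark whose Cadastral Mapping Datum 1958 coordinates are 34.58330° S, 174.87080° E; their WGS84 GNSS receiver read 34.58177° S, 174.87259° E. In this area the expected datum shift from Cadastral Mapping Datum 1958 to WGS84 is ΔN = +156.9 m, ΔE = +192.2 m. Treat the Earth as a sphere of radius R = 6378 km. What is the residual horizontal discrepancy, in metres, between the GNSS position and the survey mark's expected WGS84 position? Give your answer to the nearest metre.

31 m

Observed coordinate differences: Δφ = +0.00153°, Δλ = +0.00179°.
Converting to metres (1° lat = 111317 m, cos φ = 0.823302): observed ΔN = 170.3 m, observed ΔE = 164.0 m.
Subtracting the expected shift leaves a residual of 170.3 − (156.9) = 13.4 m north and 164.0 − (192.2) = -28.2 m east.
Residual distance = √(13.4² + (-28.2)²) = 31.2 m.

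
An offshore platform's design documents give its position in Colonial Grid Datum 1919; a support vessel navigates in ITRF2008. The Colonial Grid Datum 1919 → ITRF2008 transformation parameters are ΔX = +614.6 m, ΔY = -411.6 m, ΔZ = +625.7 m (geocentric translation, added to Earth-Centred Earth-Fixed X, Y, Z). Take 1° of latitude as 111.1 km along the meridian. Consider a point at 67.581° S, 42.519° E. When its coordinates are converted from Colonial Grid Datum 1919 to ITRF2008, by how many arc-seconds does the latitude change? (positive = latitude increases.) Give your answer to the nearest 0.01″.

sin φ = -0.924420, cos φ = 0.381377, sin λ = 0.675835, cos λ = 0.737053.
North component: ΔN = −sin φ cos λ·ΔX − sin φ sin λ·ΔY + cos φ·ΔZ = −(-0.924420)(0.737053)(614.6) − (-0.924420)(0.675835)(-411.6) + (0.381377)(625.7) = 400.23 m.
1° of latitude spans 111100 m, so Δφ = 400.23 / 111100 × 3600 = 12.969″.

Δφ = 12.97″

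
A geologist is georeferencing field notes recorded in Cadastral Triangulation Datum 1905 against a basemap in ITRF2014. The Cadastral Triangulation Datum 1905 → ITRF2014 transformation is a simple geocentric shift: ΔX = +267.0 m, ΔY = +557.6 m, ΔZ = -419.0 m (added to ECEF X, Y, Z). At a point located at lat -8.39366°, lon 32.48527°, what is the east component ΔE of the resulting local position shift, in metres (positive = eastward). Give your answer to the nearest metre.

ΔE = 327 m

The local east axis at (φ, λ) is (−sin λ, cos λ, 0), so ΔE = −sin(32.48527°)·267.0 + cos(32.48527°)·557.6 = 326.95 m.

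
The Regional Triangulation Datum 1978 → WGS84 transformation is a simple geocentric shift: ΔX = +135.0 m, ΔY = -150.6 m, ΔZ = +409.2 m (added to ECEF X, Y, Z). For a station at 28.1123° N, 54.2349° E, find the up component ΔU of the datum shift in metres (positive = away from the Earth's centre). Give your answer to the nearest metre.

ΔU = 155 m

The local up (radial) axis is (cos φ cos λ, cos φ sin λ, sin φ), giving ΔU = 69.594 − 107.783 + 192.816 = 154.63 m.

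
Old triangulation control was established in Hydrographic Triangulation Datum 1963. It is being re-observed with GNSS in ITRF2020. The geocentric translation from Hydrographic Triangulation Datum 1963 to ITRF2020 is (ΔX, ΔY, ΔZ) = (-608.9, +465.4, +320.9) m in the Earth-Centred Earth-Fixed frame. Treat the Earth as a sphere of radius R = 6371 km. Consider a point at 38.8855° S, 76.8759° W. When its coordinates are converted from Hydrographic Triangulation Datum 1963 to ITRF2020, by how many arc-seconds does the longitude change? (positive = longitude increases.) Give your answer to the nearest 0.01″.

Δλ = -20.27″

sin φ = -0.627766, cos φ = 0.778402, sin λ = -0.973881, cos λ = 0.227061.
East component: ΔE = −sin λ·ΔX + cos λ·ΔY = −(-0.973881)(-608.9) + (0.227061)(465.4) = -487.32 m.
1° of latitude spans πR/180 = 111195 m; at latitude φ, 1° of longitude spans that × cos φ = 86554.4 m, so Δλ = -487.32 / 86554.4 × 3600 = -20.269″.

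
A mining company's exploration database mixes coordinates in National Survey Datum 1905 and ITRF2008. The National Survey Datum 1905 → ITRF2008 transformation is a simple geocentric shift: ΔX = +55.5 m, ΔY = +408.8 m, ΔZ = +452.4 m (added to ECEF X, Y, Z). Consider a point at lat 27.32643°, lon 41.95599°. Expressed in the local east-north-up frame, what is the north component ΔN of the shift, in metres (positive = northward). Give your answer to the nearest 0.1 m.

ΔN = 257.5 m

The local north axis is (−sin φ cos λ, −sin φ sin λ, cos φ), giving ΔN = -18.947 − 125.464 + 401.915 = 257.50 m.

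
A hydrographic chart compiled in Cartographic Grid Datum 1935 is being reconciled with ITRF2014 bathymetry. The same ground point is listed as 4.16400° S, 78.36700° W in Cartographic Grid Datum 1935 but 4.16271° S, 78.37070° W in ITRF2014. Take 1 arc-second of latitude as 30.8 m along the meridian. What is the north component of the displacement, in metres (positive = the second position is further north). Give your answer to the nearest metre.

ΔN = 143 m

Δφ = -4.16271° − -4.16400° = +0.00129°; Δλ = -78.37070° − -78.36700° = -0.00370°.
1° of latitude = 3600 × 30.80 = 110880 m.
ΔN = Δφ × 110880 = 143.0 m; ΔE = Δλ × 110880 × cos(-4.16400°) = -0.00370 × 110880 × 0.997360 = -409.2 m.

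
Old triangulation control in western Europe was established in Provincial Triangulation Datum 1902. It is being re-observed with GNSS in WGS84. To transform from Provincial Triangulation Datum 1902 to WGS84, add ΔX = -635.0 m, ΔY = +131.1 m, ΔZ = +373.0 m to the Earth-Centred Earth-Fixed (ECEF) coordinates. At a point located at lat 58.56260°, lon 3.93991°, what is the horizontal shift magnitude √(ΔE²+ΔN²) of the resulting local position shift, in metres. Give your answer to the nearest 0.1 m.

The local east axis at (φ, λ) is (−sin λ, cos λ, 0), so ΔE = −sin(3.93991°)·(-635.0) + cos(3.93991°)·131.1 = 174.42 m.
The local north axis is (−sin φ cos λ, −sin φ sin λ, cos φ), giving ΔN = 540.508 − 7.686 + 194.544 = 727.37 m.
Horizontal magnitude = √(ΔE² + ΔN²) = √(174.42² + 727.37²) = 747.99 m.

748.0 m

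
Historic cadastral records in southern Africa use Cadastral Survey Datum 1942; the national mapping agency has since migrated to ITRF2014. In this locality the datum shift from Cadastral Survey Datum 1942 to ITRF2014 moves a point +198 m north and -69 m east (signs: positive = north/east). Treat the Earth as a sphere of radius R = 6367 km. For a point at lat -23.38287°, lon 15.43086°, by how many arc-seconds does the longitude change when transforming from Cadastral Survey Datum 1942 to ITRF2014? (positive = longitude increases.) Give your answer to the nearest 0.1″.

At latitude -23.38287°, cos φ = 0.917873.
One radian of longitude at latitude φ spans R cos φ, so Δλ = ΔE / (R cos φ) = -69.0 / (6367000 × 0.917873) = -1.1807e-05 rad = -2.435″.

Δλ = -2.4″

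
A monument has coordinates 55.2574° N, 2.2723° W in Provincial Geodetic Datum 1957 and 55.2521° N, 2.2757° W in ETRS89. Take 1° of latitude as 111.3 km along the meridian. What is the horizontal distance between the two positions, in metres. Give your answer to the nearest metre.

628 m

Δφ = 55.2521° − 55.2574° = -0.0053°; Δλ = -2.2757° − -2.2723° = -0.0034°.
ΔN = Δφ × 111300 = -589.9 m; ΔE = Δλ × 111300 × cos(55.2574°) = -0.0034 × 111300 × 0.569891 = -215.7 m.
Distance = √(ΔE² + ΔN²) = √((-215.7)² + (-589.9)²) = 628.1 m.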